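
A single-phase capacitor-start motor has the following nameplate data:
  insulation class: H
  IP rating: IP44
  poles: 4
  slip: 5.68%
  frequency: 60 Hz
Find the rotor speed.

n_s = 120f/p = 120×60/4 = 1800 rpm
n = n_s(1 − s) = 1800 × (1 − 0.0568) = 1698 rpm

1698 rpm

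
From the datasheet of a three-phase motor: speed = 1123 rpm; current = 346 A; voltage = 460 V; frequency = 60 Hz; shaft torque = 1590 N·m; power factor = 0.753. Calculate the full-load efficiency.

ω = 2π × 1123/60 = 117.6 rad/s; P_out = τω = 1590 × 117.6 = 186984 W
P_in = √3·V_L·I_L·cosφ = 1.732 × 460 × 346 × 0.753 = 207576 W
η = P_out / P_in = 186984 / 207576 = 0.901 = 90.1%

90.1 %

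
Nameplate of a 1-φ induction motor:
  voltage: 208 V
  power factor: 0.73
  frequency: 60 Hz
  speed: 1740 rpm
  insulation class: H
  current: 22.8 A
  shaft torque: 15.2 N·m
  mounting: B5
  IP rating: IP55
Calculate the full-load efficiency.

ω = 2π × 1740/60 = 182.2 rad/s; P_out = τω = 15.2 × 182.2 = 2769 W
P_in = V·I·cosφ = 208 × 22.8 × 0.73 = 3462 W
η = P_out / P_in = 2769 / 3462 = 0.800 = 80.0%

80.0 %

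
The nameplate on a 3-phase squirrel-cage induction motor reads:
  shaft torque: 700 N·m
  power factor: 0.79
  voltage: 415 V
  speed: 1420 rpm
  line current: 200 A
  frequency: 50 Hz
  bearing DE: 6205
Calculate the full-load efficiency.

91.7 %

ω = 2π × 1420/60 = 148.7 rad/s; P_out = τω = 700 × 148.7 = 104090 W
P_in = √3·V_L·I_L·cosφ = 1.732 × 415 × 200 × 0.79 = 113567 W
η = P_out / P_in = 104090 / 113567 = 0.917 = 91.7%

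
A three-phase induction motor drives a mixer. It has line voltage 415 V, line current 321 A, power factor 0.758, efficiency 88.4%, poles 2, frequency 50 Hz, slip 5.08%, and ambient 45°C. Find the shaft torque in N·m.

518 N·m

P_in = √3·V·I·cosφ = 1.732 × 415 × 321 × 0.758 = 174892 W
P_out = η·P_in = 0.884 × 174892 = 154605 W
n_s = 120×50/2 = 3000 rpm; n = 3000×(1−0.0508) = 2848 rpm
ω = 2π×2848/60 = 298.2 rad/s
τ = P_out/ω = 154605/298.2 = 518 N·m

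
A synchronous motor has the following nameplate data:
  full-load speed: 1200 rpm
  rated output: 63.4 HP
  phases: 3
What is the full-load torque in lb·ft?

278 lb·ft

P_out = 63.4 × 746 = 47296 W
ω = 2π × 1200/60 = 125.7 rad/s
τ = P_out/ω = 47296/125.7 = 376.3 N·m
In lb·ft: 376.3/1.356 = 278 lb·ft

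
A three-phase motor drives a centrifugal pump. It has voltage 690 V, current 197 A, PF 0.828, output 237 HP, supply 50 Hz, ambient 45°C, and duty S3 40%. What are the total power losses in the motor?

P_in = √3·V·I·cosφ = 1.732×690×197×0.828 = 194937 W
P_out = 237×746 = 176802 W
Losses = P_in − P_out = 194937 − 176802 = 18135 W

18.1 kW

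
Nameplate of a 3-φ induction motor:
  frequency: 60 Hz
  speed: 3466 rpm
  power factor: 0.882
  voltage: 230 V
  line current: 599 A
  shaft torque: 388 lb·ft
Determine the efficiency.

90.7 %

τ = 388 lb·ft × 1.356 = 526.1 N·m
ω = 2π × 3466/60 = 363 rad/s; P_out = τω = 526.1 × 363 = 190974 W
P_in = √3·V_L·I_L·cosφ = 1.732 × 230 × 599 × 0.882 = 210461 W
η = P_out / P_in = 190974 / 210461 = 0.907 = 90.7%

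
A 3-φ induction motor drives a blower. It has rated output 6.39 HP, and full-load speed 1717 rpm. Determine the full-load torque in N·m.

26.5 N·m

P_out = 6.39 × 746 = 4767 W
ω = 2π × 1717/60 = 179.8 rad/s
τ = P_out/ω = 4767/179.8 = 26.5 N·m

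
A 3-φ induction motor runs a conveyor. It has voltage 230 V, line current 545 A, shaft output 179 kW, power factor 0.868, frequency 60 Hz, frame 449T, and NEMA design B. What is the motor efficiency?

P_out = 179 kW = 179000 W
P_in = √3·V_L·I_L·cosφ = 1.732 × 230 × 545 × 0.868 = 188448 W
η = P_out / P_in = 179000 / 188448 = 0.950 = 95.0%

95.0 %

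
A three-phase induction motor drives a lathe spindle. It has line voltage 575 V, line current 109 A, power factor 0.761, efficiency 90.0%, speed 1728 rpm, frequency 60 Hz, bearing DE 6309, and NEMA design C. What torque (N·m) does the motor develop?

P_in = √3·V·I·cosφ = 1.732 × 575 × 109 × 0.761 = 82609 W
P_out = η·P_in = 0.9 × 82609 = 74348 W
n = 1728 rpm
ω = 2π×1728/60 = 181 rad/s
τ = P_out/ω = 74348/181 = 411 N·m

411 N·m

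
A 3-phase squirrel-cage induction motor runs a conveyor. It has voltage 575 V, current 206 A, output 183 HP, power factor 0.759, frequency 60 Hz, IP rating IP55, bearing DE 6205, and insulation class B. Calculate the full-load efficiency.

87.7 %

P_out = 183 × 746 = 136518 W
P_in = √3·V_L·I_L·cosφ = 1.732 × 575 × 206 × 0.759 = 155713 W
η = P_out / P_in = 136518 / 155713 = 0.877 = 87.7%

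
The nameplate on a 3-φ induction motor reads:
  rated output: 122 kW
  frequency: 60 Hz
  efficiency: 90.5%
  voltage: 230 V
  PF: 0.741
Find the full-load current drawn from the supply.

457 A

P_out = 122 kW = 122000 W
P_in = P_out / η = 122000 / 0.905 = 134807 W
I_L = P_in / (√3·V_L·cosφ) = 134807 / (1.732 × 230 × 0.741) = 457 A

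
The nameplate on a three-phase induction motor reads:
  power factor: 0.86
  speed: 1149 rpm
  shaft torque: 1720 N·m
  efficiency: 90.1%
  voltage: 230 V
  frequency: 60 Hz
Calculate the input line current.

670 A

ω = 2π×1149/60 = 120.3 rad/s; P_out = τω = 1720 × 120.3 = 206916 W
P_in = P_out / η = 206916 / 0.901 = 229651 W
I_L = P_in / (√3·V_L·cosφ) = 229651 / (1.732 × 230 × 0.86) = 670 A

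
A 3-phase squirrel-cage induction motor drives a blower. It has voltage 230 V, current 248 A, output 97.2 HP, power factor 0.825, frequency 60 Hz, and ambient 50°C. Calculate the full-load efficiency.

P_out = 97.2 × 746 = 72511 W
P_in = √3·V_L·I_L·cosφ = 1.732 × 230 × 248 × 0.825 = 81504 W
η = P_out / P_in = 72511 / 81504 = 0.890 = 89.0%

89.0 %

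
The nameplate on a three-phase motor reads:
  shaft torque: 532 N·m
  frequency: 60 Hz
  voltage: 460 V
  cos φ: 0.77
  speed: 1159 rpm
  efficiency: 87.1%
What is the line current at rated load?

ω = 2π×1159/60 = 121.4 rad/s; P_out = τω = 532 × 121.4 = 64585 W
P_in = P_out / η = 64585 / 0.871 = 74150 W
I_L = P_in / (√3·V_L·cosφ) = 74150 / (1.732 × 460 × 0.77) = 121 A

121 A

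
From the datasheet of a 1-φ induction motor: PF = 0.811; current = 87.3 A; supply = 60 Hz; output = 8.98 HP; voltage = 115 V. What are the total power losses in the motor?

P_in = V·I·cosφ = 115×87.3×0.811 = 8142 W
P_out = 8.98×746 = 6699 W
Losses = P_in − P_out = 8142 − 6699 = 1443 W

1.44 kW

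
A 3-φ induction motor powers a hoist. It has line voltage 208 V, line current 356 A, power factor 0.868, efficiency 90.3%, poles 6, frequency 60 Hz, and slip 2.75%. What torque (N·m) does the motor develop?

P_in = √3·V·I·cosφ = 1.732 × 208 × 356 × 0.868 = 111322 W
P_out = η·P_in = 0.903 × 111322 = 100524 W
n_s = 120×60/6 = 1200 rpm; n = 1200×(1−0.0275) = 1167 rpm
ω = 2π×1167/60 = 122.2 rad/s
τ = P_out/ω = 100524/122.2 = 823 N·m

823 N·m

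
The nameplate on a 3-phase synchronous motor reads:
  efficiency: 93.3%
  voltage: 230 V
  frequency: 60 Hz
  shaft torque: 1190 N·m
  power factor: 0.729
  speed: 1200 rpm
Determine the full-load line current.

552 A

ω = 2π×1200/60 = 125.7 rad/s; P_out = τω = 1190 × 125.7 = 149583 W
P_in = P_out / η = 149583 / 0.933 = 160325 W
I_L = P_in / (√3·V_L·cosφ) = 160325 / (1.732 × 230 × 0.729) = 552 A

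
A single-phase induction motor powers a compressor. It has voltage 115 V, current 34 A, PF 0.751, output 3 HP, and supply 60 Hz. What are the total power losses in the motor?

P_in = V·I·cosφ = 115×34×0.751 = 2936 W
P_out = 3×746 = 2238 W
Losses = P_in − P_out = 2936 − 2238 = 698 W

698 W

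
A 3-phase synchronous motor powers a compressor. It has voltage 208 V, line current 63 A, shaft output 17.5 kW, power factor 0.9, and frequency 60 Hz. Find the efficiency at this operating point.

85.7 %

P_out = 17.5 kW = 17500 W
P_in = √3·V_L·I_L·cosφ = 1.732 × 208 × 63 × 0.9 = 20427 W
η = P_out / P_in = 17500 / 20427 = 0.857 = 85.7%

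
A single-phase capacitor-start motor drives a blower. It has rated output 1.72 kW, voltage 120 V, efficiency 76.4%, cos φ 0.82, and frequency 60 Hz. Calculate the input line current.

22.9 A

P_out = 1.72 kW = 1720 W
P_in = P_out / η = 1720 / 0.764 = 2251 W
I = P_in / (V·cosφ) = 2251 / (120 × 0.82) = 22.9 A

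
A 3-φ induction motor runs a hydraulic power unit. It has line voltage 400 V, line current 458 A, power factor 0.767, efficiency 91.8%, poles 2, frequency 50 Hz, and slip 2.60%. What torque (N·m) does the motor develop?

730 N·m

P_in = √3·V·I·cosφ = 1.732 × 400 × 458 × 0.767 = 243371 W
P_out = η·P_in = 0.918 × 243371 = 223415 W
n_s = 120×50/2 = 3000 rpm; n = 3000×(1−0.026) = 2922 rpm
ω = 2π×2922/60 = 306 rad/s
τ = P_out/ω = 223415/306 = 730 N·m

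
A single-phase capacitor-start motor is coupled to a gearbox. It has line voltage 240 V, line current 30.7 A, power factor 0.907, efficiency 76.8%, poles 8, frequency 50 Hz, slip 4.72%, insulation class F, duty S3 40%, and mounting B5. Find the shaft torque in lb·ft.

P_in = V·I·cosφ = 240 × 30.7 × 0.907 = 6683 W
P_out = η·P_in = 0.768 × 6683 = 5133 W
n_s = 120×50/8 = 750 rpm; n = 750×(1−0.0472) = 715 rpm
ω = 2π×715/60 = 74.87 rad/s
τ = P_out/ω = 5133/74.87 = 68.56 N·m
In lb·ft: 68.56/1.356 = 50.6 lb·ft

50.6 lb·ft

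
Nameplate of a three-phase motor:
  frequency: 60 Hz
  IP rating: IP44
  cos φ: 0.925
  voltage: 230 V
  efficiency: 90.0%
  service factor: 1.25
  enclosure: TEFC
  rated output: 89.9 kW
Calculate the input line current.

P_out = 89.9 kW = 89900 W
P_in = P_out / η = 89900 / 0.900 = 99889 W
I_L = P_in / (√3·V_L·cosφ) = 99889 / (1.732 × 230 × 0.925) = 271 A

271 A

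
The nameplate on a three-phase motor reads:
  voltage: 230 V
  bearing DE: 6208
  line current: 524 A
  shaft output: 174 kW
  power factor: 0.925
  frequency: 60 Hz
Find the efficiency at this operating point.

P_out = 174 kW = 174000 W
P_in = √3·V_L·I_L·cosφ = 1.732 × 230 × 524 × 0.925 = 193085 W
η = P_out / P_in = 174000 / 193085 = 0.901 = 90.1%

90.1 %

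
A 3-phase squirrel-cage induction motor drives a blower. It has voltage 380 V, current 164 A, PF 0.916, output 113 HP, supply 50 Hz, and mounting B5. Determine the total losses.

14600 W

P_in = √3·V·I·cosφ = 1.732×380×164×0.916 = 98871 W
P_out = 113×746 = 84298 W
Losses = P_in − P_out = 98871 − 84298 = 14573 W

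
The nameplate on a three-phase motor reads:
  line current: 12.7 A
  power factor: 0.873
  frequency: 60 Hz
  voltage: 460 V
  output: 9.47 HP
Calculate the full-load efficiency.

80.0 %

P_out = 9.47 × 746 = 7065 W
P_in = √3·V_L·I_L·cosφ = 1.732 × 460 × 12.7 × 0.873 = 8833 W
η = P_out / P_in = 7065 / 8833 = 0.800 = 80.0%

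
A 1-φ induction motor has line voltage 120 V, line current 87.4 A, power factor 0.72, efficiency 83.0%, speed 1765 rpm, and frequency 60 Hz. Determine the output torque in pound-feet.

25 lb·ft

P_in = V·I·cosφ = 120 × 87.4 × 0.72 = 7551 W
P_out = η·P_in = 0.83 × 7551 = 6267 W
n = 1765 rpm
ω = 2π×1765/60 = 184.8 rad/s
τ = P_out/ω = 6267/184.8 = 33.91 N·m
In lb·ft: 33.91/1.356 = 25 lb·ft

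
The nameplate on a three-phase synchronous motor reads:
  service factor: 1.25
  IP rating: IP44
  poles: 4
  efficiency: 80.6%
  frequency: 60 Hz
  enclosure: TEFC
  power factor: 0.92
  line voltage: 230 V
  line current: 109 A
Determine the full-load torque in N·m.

171 N·m

P_in = √3·V·I·cosφ = 1.732 × 230 × 109 × 0.92 = 39948 W
P_out = η·P_in = 0.806 × 39948 = 32198 W
n = n_s = 120×60/4 = 1800 rpm (synchronous)
ω = 2π×1800/60 = 188.5 rad/s
τ = P_out/ω = 32198/188.5 = 171 N·m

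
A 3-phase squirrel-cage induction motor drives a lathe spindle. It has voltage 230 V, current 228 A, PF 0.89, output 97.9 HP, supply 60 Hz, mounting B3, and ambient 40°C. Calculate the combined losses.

P_in = √3·V·I·cosφ = 1.732×230×228×0.89 = 80835 W
P_out = 97.9×746 = 73033 W
Losses = P_in − P_out = 80835 − 73033 = 7802 W

7800 W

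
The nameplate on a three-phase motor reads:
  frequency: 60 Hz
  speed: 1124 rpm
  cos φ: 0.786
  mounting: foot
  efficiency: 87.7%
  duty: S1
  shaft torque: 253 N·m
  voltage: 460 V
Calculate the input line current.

ω = 2π×1124/60 = 117.7 rad/s; P_out = τω = 253 × 117.7 = 29778 W
P_in = P_out / η = 29778 / 0.877 = 33954 W
I_L = P_in / (√3·V_L·cosφ) = 33954 / (1.732 × 460 × 0.786) = 54.2 A

54.2 A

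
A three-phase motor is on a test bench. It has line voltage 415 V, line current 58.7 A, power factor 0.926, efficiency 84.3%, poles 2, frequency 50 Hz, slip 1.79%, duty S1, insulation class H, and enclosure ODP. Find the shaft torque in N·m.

P_in = √3·V·I·cosφ = 1.732 × 415 × 58.7 × 0.926 = 39070 W
P_out = η·P_in = 0.843 × 39070 = 32936 W
n_s = 120×50/2 = 3000 rpm; n = 3000×(1−0.0179) = 2946 rpm
ω = 2π×2946/60 = 308.5 rad/s
τ = P_out/ω = 32936/308.5 = 107 N·m

107 N·m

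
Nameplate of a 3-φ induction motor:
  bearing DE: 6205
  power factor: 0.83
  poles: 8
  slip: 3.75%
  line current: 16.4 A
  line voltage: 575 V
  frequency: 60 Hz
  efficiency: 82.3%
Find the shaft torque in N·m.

123 N·m

P_in = √3·V·I·cosφ = 1.732 × 575 × 16.4 × 0.83 = 13556 W
P_out = η·P_in = 0.823 × 13556 = 11157 W
n_s = 120×60/8 = 900 rpm; n = 900×(1−0.0375) = 866 rpm
ω = 2π×866/60 = 90.69 rad/s
τ = P_out/ω = 11157/90.69 = 123 N·m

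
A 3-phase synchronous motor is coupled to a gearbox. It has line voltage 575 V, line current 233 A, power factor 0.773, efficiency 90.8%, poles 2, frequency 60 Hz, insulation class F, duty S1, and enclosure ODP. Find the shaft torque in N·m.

432 N·m

P_in = √3·V·I·cosφ = 1.732 × 575 × 233 × 0.773 = 179371 W
P_out = η·P_in = 0.908 × 179371 = 162869 W
n = n_s = 120×60/2 = 3600 rpm (synchronous)
ω = 2π×3600/60 = 377 rad/s
τ = P_out/ω = 162869/377 = 432 N·m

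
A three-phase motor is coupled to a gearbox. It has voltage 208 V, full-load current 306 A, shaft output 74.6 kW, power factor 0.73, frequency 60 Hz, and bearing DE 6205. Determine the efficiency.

P_out = 74.6 kW = 74600 W
P_in = √3·V_L·I_L·cosφ = 1.732 × 208 × 306 × 0.73 = 80474 W
η = P_out / P_in = 74600 / 80474 = 0.927 = 92.7%

92.7 %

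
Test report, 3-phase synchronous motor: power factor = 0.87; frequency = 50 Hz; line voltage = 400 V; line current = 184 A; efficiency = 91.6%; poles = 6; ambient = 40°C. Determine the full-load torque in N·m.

970 N·m

P_in = √3·V·I·cosφ = 1.732 × 400 × 184 × 0.87 = 110903 W
P_out = η·P_in = 0.916 × 110903 = 101587 W
n = n_s = 120×50/6 = 1000 rpm (synchronous)
ω = 2π×1000/60 = 104.7 rad/s
τ = P_out/ω = 101587/104.7 = 970 N·m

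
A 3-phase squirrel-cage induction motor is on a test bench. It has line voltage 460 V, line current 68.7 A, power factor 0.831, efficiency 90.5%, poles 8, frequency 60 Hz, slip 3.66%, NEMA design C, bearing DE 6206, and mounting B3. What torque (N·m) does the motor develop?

453 N·m

P_in = √3·V·I·cosφ = 1.732 × 460 × 68.7 × 0.831 = 45485 W
P_out = η·P_in = 0.905 × 45485 = 41164 W
n_s = 120×60/8 = 900 rpm; n = 900×(1−0.0366) = 867 rpm
ω = 2π×867/60 = 90.79 rad/s
τ = P_out/ω = 41164/90.79 = 453 N·m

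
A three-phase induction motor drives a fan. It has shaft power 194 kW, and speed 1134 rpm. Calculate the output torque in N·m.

ω = 2π × 1134/60 = 118.8 rad/s
τ = P/ω = 194000/118.8 = 1630 N·m

1630 N·m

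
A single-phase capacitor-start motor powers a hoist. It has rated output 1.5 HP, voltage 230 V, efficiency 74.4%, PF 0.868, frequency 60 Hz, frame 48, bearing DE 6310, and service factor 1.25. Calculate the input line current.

P_out = 1.5 × 746 = 1119 W
P_in = P_out / η = 1119 / 0.744 = 1504 W
I = P_in / (V·cosφ) = 1504 / (230 × 0.868) = 7.53 A

7.53 A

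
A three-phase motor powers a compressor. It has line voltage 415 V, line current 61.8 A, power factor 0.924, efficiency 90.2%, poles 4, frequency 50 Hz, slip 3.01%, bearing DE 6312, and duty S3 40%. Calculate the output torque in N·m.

243 N·m

P_in = √3·V·I·cosφ = 1.732 × 415 × 61.8 × 0.924 = 41045 W
P_out = η·P_in = 0.902 × 41045 = 37023 W
n_s = 120×50/4 = 1500 rpm; n = 1500×(1−0.0301) = 1455 rpm
ω = 2π×1455/60 = 152.4 rad/s
τ = P_out/ω = 37023/152.4 = 243 N·m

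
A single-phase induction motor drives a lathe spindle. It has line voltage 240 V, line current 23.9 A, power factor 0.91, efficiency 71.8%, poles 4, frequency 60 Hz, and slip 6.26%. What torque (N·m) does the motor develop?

P_in = V·I·cosφ = 240 × 23.9 × 0.91 = 5220 W
P_out = η·P_in = 0.718 × 5220 = 3748 W
n_s = 120×60/4 = 1800 rpm; n = 1800×(1−0.0626) = 1687 rpm
ω = 2π×1687/60 = 176.7 rad/s
τ = P_out/ω = 3748/176.7 = 21.2 N·m

21.2 N·m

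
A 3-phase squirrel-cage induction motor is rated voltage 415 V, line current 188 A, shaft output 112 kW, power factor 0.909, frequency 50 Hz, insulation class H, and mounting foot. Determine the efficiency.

91.2 %

P_out = 112 kW = 112000 W
P_in = √3·V_L·I_L·cosφ = 1.732 × 415 × 188 × 0.909 = 122834 W
η = P_out / P_in = 112000 / 122834 = 0.912 = 91.2%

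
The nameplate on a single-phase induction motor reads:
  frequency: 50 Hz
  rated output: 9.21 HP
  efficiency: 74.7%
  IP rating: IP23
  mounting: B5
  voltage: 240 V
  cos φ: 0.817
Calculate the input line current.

P_out = 9.21 × 746 = 6871 W
P_in = P_out / η = 6871 / 0.747 = 9198 W
I = P_in / (V·cosφ) = 9198 / (240 × 0.817) = 46.9 A

46.9 A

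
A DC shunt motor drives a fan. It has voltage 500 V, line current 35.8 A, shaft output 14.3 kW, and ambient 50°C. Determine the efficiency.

79.9 %

P_out = 14.3 kW = 14300 W
P_in = V·I = 500 × 35.8 = 17900 W
η = P_out / P_in = 14300 / 17900 = 0.799 = 79.9%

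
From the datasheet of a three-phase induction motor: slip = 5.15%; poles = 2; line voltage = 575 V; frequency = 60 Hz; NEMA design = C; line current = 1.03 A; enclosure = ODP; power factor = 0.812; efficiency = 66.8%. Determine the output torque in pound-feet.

1.15 lb·ft

P_in = √3·V·I·cosφ = 1.732 × 575 × 1.03 × 0.812 = 833 W
P_out = η·P_in = 0.668 × 833 = 556 W
n_s = 120×60/2 = 3600 rpm; n = 3600×(1−0.0515) = 3415 rpm
ω = 2π×3415/60 = 357.6 rad/s
τ = P_out/ω = 556/357.6 = 1.555 N·m
In lb·ft: 1.555/1.356 = 1.15 lb·ft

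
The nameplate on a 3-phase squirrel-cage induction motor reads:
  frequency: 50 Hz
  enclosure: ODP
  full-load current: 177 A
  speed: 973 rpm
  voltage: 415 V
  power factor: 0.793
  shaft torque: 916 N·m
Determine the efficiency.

92.5 %

ω = 2π × 973/60 = 101.9 rad/s; P_out = τω = 916 × 101.9 = 93340 W
P_in = √3·V_L·I_L·cosφ = 1.732 × 415 × 177 × 0.793 = 100889 W
η = P_out / P_in = 93340 / 100889 = 0.925 = 92.5%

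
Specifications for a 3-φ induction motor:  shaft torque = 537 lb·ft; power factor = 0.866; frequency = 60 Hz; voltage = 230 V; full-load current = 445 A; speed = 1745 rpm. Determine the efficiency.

τ = 537 lb·ft × 1.356 = 728.2 N·m
ω = 2π × 1745/60 = 182.7 rad/s; P_out = τω = 728.2 × 182.7 = 133042 W
P_in = √3·V_L·I_L·cosφ = 1.732 × 230 × 445 × 0.866 = 153516 W
η = P_out / P_in = 133042 / 153516 = 0.867 = 86.7%

86.7 %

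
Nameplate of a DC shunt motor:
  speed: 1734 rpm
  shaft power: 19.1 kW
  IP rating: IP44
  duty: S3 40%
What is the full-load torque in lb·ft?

77.6 lb·ft

ω = 2π × 1734/60 = 181.6 rad/s
τ = P/ω = 19100/181.6 = 105.2 N·m
In lb·ft: 105.2/1.356 = 77.6 lb·ft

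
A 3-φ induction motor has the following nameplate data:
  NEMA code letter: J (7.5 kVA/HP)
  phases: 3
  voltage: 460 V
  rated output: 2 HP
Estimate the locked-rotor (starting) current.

18.8 A

S_LR = 7.5 × 2 = 15 kVA
I_LR = S_LR/(√3·V_L) = 15000/(1.732×460) = 18.8 A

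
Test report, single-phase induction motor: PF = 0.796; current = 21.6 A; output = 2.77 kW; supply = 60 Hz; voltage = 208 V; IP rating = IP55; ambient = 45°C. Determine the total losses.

806 W

P_in = V·I·cosφ = 208×21.6×0.796 = 3576 W
P_out = 2770 W
Losses = P_in − P_out = 3576 − 2770 = 806 W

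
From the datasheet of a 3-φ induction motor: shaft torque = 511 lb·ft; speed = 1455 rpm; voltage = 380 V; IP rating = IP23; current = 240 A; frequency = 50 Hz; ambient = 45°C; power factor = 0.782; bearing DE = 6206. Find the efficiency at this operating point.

85.5 %

τ = 511 lb·ft × 1.356 = 692.9 N·m
ω = 2π × 1455/60 = 152.4 rad/s; P_out = τω = 692.9 × 152.4 = 105598 W
P_in = √3·V_L·I_L·cosφ = 1.732 × 380 × 240 × 0.782 = 123523 W
η = P_out / P_in = 105598 / 123523 = 0.855 = 85.5%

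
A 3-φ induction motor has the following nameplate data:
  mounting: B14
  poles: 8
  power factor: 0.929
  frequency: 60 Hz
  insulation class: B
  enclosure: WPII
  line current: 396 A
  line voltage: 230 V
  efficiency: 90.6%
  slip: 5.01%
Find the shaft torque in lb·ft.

P_in = √3·V·I·cosφ = 1.732 × 230 × 396 × 0.929 = 146550 W
P_out = η·P_in = 0.906 × 146550 = 132774 W
n_s = 120×60/8 = 900 rpm; n = 900×(1−0.0501) = 855 rpm
ω = 2π×855/60 = 89.54 rad/s
τ = P_out/ω = 132774/89.54 = 1483 N·m
In lb·ft: 1483/1.356 = 1090 lb·ft

1090 lb·ft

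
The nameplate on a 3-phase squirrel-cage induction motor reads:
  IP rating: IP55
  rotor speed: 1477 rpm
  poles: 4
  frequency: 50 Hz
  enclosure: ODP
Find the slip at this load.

1.53 %

n_s = 120f/p = 120×50/4 = 1500 rpm
s = (n_s − n)/n_s = (1500 − 1477)/1500 = 0.0153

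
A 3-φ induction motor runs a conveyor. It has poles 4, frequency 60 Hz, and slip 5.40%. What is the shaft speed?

n_s = 120f/p = 120×60/4 = 1800 rpm
n = n_s(1 − s) = 1800 × (1 − 0.054) = 1703 rpm

1703 rpm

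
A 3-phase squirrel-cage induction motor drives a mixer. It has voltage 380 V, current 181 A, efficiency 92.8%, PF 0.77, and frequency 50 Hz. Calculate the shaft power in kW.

P_in = √3·V·I·cosφ = 1.732 × 380 × 181 × 0.77 = 91728 W
P_out = η·P_in = 0.928 × 91728 = 85124 W

85.1 kW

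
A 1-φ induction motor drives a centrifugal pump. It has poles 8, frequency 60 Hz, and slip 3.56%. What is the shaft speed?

n_s = 120f/p = 120×60/8 = 900 rpm
n = n_s(1 − s) = 900 × (1 − 0.0356) = 868 rpm

868 rpm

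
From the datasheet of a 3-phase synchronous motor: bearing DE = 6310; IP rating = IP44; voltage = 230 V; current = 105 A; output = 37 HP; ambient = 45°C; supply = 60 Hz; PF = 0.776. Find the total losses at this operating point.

4860 W

P_in = √3·V·I·cosφ = 1.732×230×105×0.776 = 32458 W
P_out = 37×746 = 27602 W
Losses = P_in − P_out = 32458 − 27602 = 4856 W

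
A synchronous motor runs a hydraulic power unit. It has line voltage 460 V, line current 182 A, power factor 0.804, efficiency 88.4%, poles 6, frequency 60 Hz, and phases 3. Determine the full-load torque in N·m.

820 N·m

P_in = √3·V·I·cosφ = 1.732 × 460 × 182 × 0.804 = 116582 W
P_out = η·P_in = 0.884 × 116582 = 103058 W
n = n_s = 120×60/6 = 1200 rpm (synchronous)
ω = 2π×1200/60 = 125.7 rad/s
τ = P_out/ω = 103058/125.7 = 820 N·m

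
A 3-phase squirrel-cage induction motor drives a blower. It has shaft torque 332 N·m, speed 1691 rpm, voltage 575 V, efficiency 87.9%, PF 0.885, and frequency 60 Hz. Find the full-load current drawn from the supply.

75.9 A

ω = 2π×1691/60 = 177.1 rad/s; P_out = τω = 332 × 177.1 = 58797 W
P_in = P_out / η = 58797 / 0.879 = 66891 W
I_L = P_in / (√3·V_L·cosφ) = 66891 / (1.732 × 575 × 0.885) = 75.9 A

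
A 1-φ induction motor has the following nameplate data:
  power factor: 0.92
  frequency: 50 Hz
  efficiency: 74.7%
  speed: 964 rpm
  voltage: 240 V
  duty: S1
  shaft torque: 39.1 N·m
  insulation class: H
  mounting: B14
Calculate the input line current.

23.9 A

ω = 2π×964/60 = 100.9 rad/s; P_out = τω = 39.1 × 100.9 = 3945 W
P_in = P_out / η = 3945 / 0.747 = 5281 W
I = P_in / (V·cosφ) = 5281 / (240 × 0.92) = 23.9 A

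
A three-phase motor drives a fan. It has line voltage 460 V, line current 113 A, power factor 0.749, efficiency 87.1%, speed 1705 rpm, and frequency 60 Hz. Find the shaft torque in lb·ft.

243 lb·ft

P_in = √3·V·I·cosφ = 1.732 × 460 × 113 × 0.749 = 67432 W
P_out = η·P_in = 0.871 × 67432 = 58733 W
n = 1705 rpm
ω = 2π×1705/60 = 178.5 rad/s
τ = P_out/ω = 58733/178.5 = 329 N·m
In lb·ft: 329/1.356 = 243 lb·ft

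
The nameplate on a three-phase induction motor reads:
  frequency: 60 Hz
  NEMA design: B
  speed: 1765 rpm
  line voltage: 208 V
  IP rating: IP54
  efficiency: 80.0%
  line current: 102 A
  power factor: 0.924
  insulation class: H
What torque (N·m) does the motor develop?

147 N·m

P_in = √3·V·I·cosφ = 1.732 × 208 × 102 × 0.924 = 33953 W
P_out = η·P_in = 0.8 × 33953 = 27162 W
n = 1765 rpm
ω = 2π×1765/60 = 184.8 rad/s
τ = P_out/ω = 27162/184.8 = 147 N·m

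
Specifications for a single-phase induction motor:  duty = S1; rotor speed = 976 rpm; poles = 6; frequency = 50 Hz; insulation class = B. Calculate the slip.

n_s = 120f/p = 120×50/6 = 1000 rpm
s = (n_s − n)/n_s = (1000 − 976)/1000 = 0.0240

2.4 %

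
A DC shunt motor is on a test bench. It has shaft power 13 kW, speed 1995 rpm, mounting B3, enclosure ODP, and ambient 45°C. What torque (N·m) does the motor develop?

ω = 2π × 1995/60 = 208.9 rad/s
τ = P/ω = 13000/208.9 = 62.2 N·m

62.2 N·m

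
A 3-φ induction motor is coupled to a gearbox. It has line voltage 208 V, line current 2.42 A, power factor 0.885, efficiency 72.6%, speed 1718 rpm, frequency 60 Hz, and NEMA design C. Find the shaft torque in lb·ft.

2.3 lb·ft

P_in = √3·V·I·cosφ = 1.732 × 208 × 2.42 × 0.885 = 772 W
P_out = η·P_in = 0.726 × 772 = 560 W
n = 1718 rpm
ω = 2π×1718/60 = 179.9 rad/s
τ = P_out/ω = 560/179.9 = 3.113 N·m
In lb·ft: 3.113/1.356 = 2.3 lb·ft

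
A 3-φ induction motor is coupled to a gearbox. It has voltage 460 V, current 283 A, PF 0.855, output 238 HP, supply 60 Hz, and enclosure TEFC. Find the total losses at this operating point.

P_in = √3·V·I·cosφ = 1.732×460×283×0.855 = 192778 W
P_out = 238×746 = 177548 W
Losses = P_in − P_out = 192778 − 177548 = 15230 W

15200 W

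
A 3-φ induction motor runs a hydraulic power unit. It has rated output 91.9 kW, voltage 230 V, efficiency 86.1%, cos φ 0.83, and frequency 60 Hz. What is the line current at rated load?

323 A

P_out = 91.9 kW = 91900 W
P_in = P_out / η = 91900 / 0.861 = 106736 W
I_L = P_in / (√3·V_L·cosφ) = 106736 / (1.732 × 230 × 0.83) = 323 A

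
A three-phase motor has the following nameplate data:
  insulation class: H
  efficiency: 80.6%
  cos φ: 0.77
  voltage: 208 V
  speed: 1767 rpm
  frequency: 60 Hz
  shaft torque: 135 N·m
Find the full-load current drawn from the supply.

ω = 2π×1767/60 = 185 rad/s; P_out = τω = 135 × 185 = 24975 W
P_in = P_out / η = 24975 / 0.806 = 30986 W
I_L = P_in / (√3·V_L·cosφ) = 30986 / (1.732 × 208 × 0.77) = 112 A

112 A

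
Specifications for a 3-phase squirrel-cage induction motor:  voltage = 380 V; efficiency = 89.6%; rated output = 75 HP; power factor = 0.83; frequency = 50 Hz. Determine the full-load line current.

P_out = 75 × 746 = 55950 W
P_in = P_out / η = 55950 / 0.896 = 62444 W
I_L = P_in / (√3·V_L·cosφ) = 62444 / (1.732 × 380 × 0.83) = 114 A

114 A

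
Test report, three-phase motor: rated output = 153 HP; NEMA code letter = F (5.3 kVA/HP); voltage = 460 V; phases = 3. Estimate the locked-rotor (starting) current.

1020 A

S_LR = 5.3 × 153 = 810.9 kVA
I_LR = S_LR/(√3·V_L) = 810900/(1.732×460) = 1020 A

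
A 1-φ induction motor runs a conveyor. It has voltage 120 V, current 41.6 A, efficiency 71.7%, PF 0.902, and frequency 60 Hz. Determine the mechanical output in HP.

P_in = V·I·cosφ = 120 × 41.6 × 0.902 = 4503 W
P_out = η·P_in = 0.717 × 4503 = 3229 W
= 3229/746 = 4.33 HP

4.33 HP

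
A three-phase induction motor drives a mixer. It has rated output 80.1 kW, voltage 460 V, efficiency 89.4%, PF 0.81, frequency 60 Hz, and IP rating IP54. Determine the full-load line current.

139 A

P_out = 80.1 kW = 80100 W
P_in = P_out / η = 80100 / 0.894 = 89597 W
I_L = P_in / (√3·V_L·cosφ) = 89597 / (1.732 × 460 × 0.81) = 139 A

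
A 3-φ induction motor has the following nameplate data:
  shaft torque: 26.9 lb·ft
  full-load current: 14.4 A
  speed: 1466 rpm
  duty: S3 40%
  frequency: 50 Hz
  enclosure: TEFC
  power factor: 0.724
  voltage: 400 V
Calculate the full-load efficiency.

τ = 26.9 lb·ft × 1.356 = 36.48 N·m
ω = 2π × 1466/60 = 153.5 rad/s; P_out = τω = 36.48 × 153.5 = 5600 W
P_in = √3·V_L·I_L·cosφ = 1.732 × 400 × 14.4 × 0.724 = 7223 W
η = P_out / P_in = 5600 / 7223 = 0.775 = 77.5%

77.5 %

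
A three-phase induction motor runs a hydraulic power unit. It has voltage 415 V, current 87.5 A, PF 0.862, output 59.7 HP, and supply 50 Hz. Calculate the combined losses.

P_in = √3·V·I·cosφ = 1.732×415×87.5×0.862 = 54214 W
P_out = 59.7×746 = 44536 W
Losses = P_in − P_out = 54214 − 44536 = 9678 W

9680 W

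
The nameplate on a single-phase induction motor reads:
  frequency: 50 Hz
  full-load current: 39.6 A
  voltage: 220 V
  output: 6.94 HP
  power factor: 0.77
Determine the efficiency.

77.2 %

P_out = 6.94 × 746 = 5177 W
P_in = V·I·cosφ = 220 × 39.6 × 0.77 = 6708 W
η = P_out / P_in = 5177 / 6708 = 0.772 = 77.2%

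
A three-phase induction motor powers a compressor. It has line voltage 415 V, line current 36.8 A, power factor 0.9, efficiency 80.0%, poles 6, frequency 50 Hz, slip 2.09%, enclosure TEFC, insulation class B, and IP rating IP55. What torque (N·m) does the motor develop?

186 N·m

P_in = √3·V·I·cosφ = 1.732 × 415 × 36.8 × 0.9 = 23806 W
P_out = η·P_in = 0.8 × 23806 = 19045 W
n_s = 120×50/6 = 1000 rpm; n = 1000×(1−0.0209) = 979 rpm
ω = 2π×979/60 = 102.5 rad/s
τ = P_out/ω = 19045/102.5 = 186 N·m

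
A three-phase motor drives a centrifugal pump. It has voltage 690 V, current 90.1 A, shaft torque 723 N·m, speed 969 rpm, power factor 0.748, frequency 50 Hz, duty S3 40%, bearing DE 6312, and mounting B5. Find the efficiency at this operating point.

91.1 %

ω = 2π × 969/60 = 101.5 rad/s; P_out = τω = 723 × 101.5 = 73385 W
P_in = √3·V_L·I_L·cosφ = 1.732 × 690 × 90.1 × 0.748 = 80542 W
η = P_out / P_in = 73385 / 80542 = 0.911 = 91.1%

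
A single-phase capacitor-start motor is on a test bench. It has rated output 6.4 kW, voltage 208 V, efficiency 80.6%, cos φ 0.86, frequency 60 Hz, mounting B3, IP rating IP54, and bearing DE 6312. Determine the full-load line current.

44.4 A

P_out = 6.4 kW = 6400 W
P_in = P_out / η = 6400 / 0.806 = 7940 W
I = P_in / (V·cosφ) = 7940 / (208 × 0.86) = 44.4 A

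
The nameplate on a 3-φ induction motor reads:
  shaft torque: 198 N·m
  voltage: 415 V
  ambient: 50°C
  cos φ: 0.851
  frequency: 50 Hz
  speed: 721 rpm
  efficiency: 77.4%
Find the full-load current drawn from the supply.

31.6 A

ω = 2π×721/60 = 75.5 rad/s; P_out = τω = 198 × 75.5 = 14949 W
P_in = P_out / η = 14949 / 0.774 = 19314 W
I_L = P_in / (√3·V_L·cosφ) = 19314 / (1.732 × 415 × 0.851) = 31.6 A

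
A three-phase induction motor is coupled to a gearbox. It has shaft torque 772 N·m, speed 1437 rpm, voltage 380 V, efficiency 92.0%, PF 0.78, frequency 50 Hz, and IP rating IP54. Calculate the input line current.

246 A

ω = 2π×1437/60 = 150.5 rad/s; P_out = τω = 772 × 150.5 = 116186 W
P_in = P_out / η = 116186 / 0.920 = 126289 W
I_L = P_in / (√3·V_L·cosφ) = 126289 / (1.732 × 380 × 0.78) = 246 A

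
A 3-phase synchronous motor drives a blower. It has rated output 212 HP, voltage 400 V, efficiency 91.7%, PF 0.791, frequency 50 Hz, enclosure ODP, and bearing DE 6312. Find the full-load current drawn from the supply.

315 A

P_out = 212 × 746 = 158152 W
P_in = P_out / η = 158152 / 0.917 = 172467 W
I_L = P_in / (√3·V_L·cosφ) = 172467 / (1.732 × 400 × 0.791) = 315 A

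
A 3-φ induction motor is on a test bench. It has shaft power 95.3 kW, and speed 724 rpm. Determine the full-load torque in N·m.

1260 N·m

ω = 2π × 724/60 = 75.82 rad/s
τ = P/ω = 95300/75.82 = 1260 N·m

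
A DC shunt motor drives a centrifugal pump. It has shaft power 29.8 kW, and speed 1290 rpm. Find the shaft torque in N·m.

221 N·m

ω = 2π × 1290/60 = 135.1 rad/s
τ = P/ω = 29800/135.1 = 221 N·m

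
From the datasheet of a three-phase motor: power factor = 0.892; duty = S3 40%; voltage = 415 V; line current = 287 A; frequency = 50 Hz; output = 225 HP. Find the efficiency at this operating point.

91.2 %

P_out = 225 × 746 = 167850 W
P_in = √3·V_L·I_L·cosφ = 1.732 × 415 × 287 × 0.892 = 184011 W
η = P_out / P_in = 167850 / 184011 = 0.912 = 91.2%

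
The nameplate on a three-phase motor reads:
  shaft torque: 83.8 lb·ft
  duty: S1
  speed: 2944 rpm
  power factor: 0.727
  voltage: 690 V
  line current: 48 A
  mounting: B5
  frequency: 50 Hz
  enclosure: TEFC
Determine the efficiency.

τ = 83.8 lb·ft × 1.356 = 113.6 N·m
ω = 2π × 2944/60 = 308.3 rad/s; P_out = τω = 113.6 × 308.3 = 35023 W
P_in = √3·V_L·I_L·cosφ = 1.732 × 690 × 48 × 0.727 = 41704 W
η = P_out / P_in = 35023 / 41704 = 0.840 = 84.0%

84.0 %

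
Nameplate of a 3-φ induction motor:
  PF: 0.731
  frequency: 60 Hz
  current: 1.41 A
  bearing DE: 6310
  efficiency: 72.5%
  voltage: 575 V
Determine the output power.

P_in = √3·V·I·cosφ = 1.732 × 575 × 1.41 × 0.731 = 1026 W
P_out = η·P_in = 0.725 × 1026 = 744 W

0.744 kW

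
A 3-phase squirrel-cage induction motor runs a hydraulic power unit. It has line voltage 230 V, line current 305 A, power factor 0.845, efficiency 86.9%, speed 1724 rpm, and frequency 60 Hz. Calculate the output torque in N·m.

494 N·m

P_in = √3·V·I·cosφ = 1.732 × 230 × 305 × 0.845 = 102667 W
P_out = η·P_in = 0.869 × 102667 = 89218 W
n = 1724 rpm
ω = 2π×1724/60 = 180.5 rad/s
τ = P_out/ω = 89218/180.5 = 494 N·m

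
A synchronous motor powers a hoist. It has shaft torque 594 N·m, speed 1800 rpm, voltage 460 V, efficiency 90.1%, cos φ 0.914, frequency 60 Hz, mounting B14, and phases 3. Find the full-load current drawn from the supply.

171 A

ω = 2π×1800/60 = 188.5 rad/s; P_out = τω = 594 × 188.5 = 111969 W
P_in = P_out / η = 111969 / 0.901 = 124272 W
I_L = P_in / (√3·V_L·cosφ) = 124272 / (1.732 × 460 × 0.914) = 171 A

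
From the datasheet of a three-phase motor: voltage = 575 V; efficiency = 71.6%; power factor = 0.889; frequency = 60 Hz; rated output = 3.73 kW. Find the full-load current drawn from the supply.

5.88 A

P_out = 3.73 kW = 3730 W
P_in = P_out / η = 3730 / 0.716 = 5209 W
I_L = P_in / (√3·V_L·cosφ) = 5209 / (1.732 × 575 × 0.889) = 5.88 A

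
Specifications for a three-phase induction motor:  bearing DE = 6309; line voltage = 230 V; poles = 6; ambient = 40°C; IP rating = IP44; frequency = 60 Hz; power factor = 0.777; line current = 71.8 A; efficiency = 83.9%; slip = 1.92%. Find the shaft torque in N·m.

P_in = √3·V·I·cosφ = 1.732 × 230 × 71.8 × 0.777 = 22224 W
P_out = η·P_in = 0.839 × 22224 = 18646 W
n_s = 120×60/6 = 1200 rpm; n = 1200×(1−0.0192) = 1177 rpm
ω = 2π×1177/60 = 123.3 rad/s
τ = P_out/ω = 18646/123.3 = 151 N·m

151 N·m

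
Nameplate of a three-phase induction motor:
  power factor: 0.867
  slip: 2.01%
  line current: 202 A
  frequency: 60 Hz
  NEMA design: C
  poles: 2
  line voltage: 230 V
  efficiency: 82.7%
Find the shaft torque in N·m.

156 N·m

P_in = √3·V·I·cosφ = 1.732 × 230 × 202 × 0.867 = 69766 W
P_out = η·P_in = 0.827 × 69766 = 57696 W
n_s = 120×60/2 = 3600 rpm; n = 3600×(1−0.0201) = 3528 rpm
ω = 2π×3528/60 = 369.5 rad/s
τ = P_out/ω = 57696/369.5 = 156 N·m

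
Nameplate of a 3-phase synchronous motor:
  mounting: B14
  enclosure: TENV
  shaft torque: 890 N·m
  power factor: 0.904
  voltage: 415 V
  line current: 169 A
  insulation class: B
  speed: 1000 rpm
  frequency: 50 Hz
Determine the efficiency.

ω = 2π × 1000/60 = 104.7 rad/s; P_out = τω = 890 × 104.7 = 93183 W
P_in = √3·V_L·I_L·cosφ = 1.732 × 415 × 169 × 0.904 = 109812 W
η = P_out / P_in = 93183 / 109812 = 0.849 = 84.9%

84.9 %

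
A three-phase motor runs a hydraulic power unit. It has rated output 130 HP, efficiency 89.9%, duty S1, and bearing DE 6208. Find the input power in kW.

P_out = 130 × 746 = 96980 W
P_in = P_out/η = 96980/0.899 = 107875 W = 108 kW

108 kW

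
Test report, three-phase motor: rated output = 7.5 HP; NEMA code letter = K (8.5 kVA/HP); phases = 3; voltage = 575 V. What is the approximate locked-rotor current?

64 A

S_LR = 8.5 × 7.5 = 63.75 kVA
I_LR = S_LR/(√3·V_L) = 63750/(1.732×575) = 64 A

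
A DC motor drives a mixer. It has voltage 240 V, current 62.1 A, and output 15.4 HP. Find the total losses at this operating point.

3420 W

P_in = V·I = 240×62.1 = 14904 W
P_out = 15.4×746 = 11488 W
Losses = P_in − P_out = 14904 − 11488 = 3416 W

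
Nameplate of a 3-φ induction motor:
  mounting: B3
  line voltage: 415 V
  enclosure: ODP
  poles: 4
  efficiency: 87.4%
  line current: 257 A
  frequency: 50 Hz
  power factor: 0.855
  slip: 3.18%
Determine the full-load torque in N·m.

908 N·m

P_in = √3·V·I·cosφ = 1.732 × 415 × 257 × 0.855 = 157941 W
P_out = η·P_in = 0.874 × 157941 = 138040 W
n_s = 120×50/4 = 1500 rpm; n = 1500×(1−0.0318) = 1452 rpm
ω = 2π×1452/60 = 152.1 rad/s
τ = P_out/ω = 138040/152.1 = 908 N·m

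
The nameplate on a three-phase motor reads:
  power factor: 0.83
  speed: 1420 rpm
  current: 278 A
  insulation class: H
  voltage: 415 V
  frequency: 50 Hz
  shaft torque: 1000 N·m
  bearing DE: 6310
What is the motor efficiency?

ω = 2π × 1420/60 = 148.7 rad/s; P_out = τω = 1000 × 148.7 = 148700 W
P_in = √3·V_L·I_L·cosφ = 1.732 × 415 × 278 × 0.83 = 165851 W
η = P_out / P_in = 148700 / 165851 = 0.897 = 89.7%

89.7 %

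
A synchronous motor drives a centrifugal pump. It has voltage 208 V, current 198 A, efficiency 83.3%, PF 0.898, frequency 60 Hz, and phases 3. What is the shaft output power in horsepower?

P_in = √3·V·I·cosφ = 1.732 × 208 × 198 × 0.898 = 64055 W
P_out = η·P_in = 0.833 × 64055 = 53358 W
= 53358/746 = 71.5 HP

71.5 HP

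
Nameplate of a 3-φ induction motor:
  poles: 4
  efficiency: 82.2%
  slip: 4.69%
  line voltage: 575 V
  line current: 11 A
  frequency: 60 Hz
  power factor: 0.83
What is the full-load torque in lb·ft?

P_in = √3·V·I·cosφ = 1.732 × 575 × 11 × 0.83 = 9093 W
P_out = η·P_in = 0.822 × 9093 = 7474 W
n_s = 120×60/4 = 1800 rpm; n = 1800×(1−0.0469) = 1716 rpm
ω = 2π×1716/60 = 179.7 rad/s
τ = P_out/ω = 7474/179.7 = 41.59 N·m
In lb·ft: 41.59/1.356 = 30.7 lb·ft

30.7 lb·ft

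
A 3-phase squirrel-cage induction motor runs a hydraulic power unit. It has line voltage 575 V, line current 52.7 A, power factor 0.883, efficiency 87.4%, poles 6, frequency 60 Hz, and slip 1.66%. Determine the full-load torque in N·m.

P_in = √3·V·I·cosφ = 1.732 × 575 × 52.7 × 0.883 = 46343 W
P_out = η·P_in = 0.874 × 46343 = 40504 W
n_s = 120×60/6 = 1200 rpm; n = 1200×(1−0.0166) = 1180 rpm
ω = 2π×1180/60 = 123.6 rad/s
τ = P_out/ω = 40504/123.6 = 328 N·m

328 N·m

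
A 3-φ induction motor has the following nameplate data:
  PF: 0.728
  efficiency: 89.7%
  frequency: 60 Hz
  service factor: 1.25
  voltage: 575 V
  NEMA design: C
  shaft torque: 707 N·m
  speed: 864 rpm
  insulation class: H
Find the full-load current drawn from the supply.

ω = 2π×864/60 = 90.48 rad/s; P_out = τω = 707 × 90.48 = 63969 W
P_in = P_out / η = 63969 / 0.897 = 71314 W
I_L = P_in / (√3·V_L·cosφ) = 71314 / (1.732 × 575 × 0.728) = 98.4 A

98.4 A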